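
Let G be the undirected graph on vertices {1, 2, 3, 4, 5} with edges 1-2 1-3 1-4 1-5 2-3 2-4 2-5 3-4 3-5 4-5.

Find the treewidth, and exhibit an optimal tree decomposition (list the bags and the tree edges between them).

Treewidth 4.
One optimal decomposition is:
Bags: B1 = {1, 2, 3, 4, 5}
Tree: (single bag)

A single bag containing all 5 vertices is trivially a valid decomposition of width 4. On the other hand G contains the 5-clique {1, 2, 3, 4, 5}. A clique must lie in a single bag of any decomposition, so no decomposition can have width below 4. Combining the bounds, tw(G) = 4.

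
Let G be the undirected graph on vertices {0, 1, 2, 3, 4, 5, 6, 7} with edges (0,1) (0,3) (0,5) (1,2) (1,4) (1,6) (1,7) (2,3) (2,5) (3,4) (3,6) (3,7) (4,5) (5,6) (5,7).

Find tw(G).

3

A width-3 tree decomposition is:
Bags: B1 = {1, 3, 5, 7}  B2 = {1, 2, 3, 5}  B3 = {1, 3, 5, 6}  B4 = {0, 1, 3, 5}  B5 = {1, 3, 4, 5}
Tree: B1–B2, B2–B3, B3–B4, B4–B5
Every bag has size at most 4, so the width is 4 − 1 = 3 and tw(G) ≤ 3. For the lower bound: the 4 vertex sets {1,7}, {2,3}, {5}, {6} are disjoint, each induces a connected subgraph, and every pair is joined by at least one edge of G. Contracting each set to a single vertex therefore yields K_{4} as a minor, and since treewidth is minor-monotone, tw(G) ≥ tw(K_{4}) = 3. The upper and lower bounds meet at 3, so that is the treewidth.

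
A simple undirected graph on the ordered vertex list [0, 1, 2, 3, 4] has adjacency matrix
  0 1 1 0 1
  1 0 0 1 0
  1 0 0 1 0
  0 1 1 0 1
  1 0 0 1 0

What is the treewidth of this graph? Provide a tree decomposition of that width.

Treewidth 2.
Bags: B1 = {0, 2, 3}  B2 = {0, 3, 4}  B3 = {0, 1, 3}
Tree: B1–B2, B2–B3

Each bag holds 3 vertices, so the decomposition has width 2, which upper-bounds the treewidth. Since 3–2–0–4–3 is a cycle in G, G is not acyclic. Forests are exactly the graphs of treewidth ≤ 1, so tw(G) ≥ 2. Therefore the treewidth is 2.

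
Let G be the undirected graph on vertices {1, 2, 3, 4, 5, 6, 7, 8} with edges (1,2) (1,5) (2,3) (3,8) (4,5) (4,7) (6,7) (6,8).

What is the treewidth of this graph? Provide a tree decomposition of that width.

The largest bag has 3 vertices, giving width 2; this decomposition certifies tw(G) ≤ 2. The edges 5–1–2–3–8–6–7–4–5 form a cycle, so G is not a tree and its treewidth is at least 2. Hence tw(G) = 2 exactly.

Treewidth 2.
One optimal decomposition is:
Bags: B1 = {1, 2, 5}  B2 = {2, 3, 5}  B3 = {3, 5, 8}  B4 = {5, 6, 8}  B5 = {5, 6, 7}  B6 = {4, 5, 7}
Tree: B1–B2, B2–B3, B3–B4, B4–B5, B5–B6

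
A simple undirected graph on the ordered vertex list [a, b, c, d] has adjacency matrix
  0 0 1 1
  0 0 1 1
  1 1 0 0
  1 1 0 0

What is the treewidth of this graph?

A width-2 tree decomposition is:
Bags: B1 = {a, b, c}  B2 = {a, b, d}
Tree: B1–B2
The largest bag has 3 vertices, giving width 2; this decomposition certifies tw(G) ≤ 2. For the lower bound, G contains the cycle a–c–b–d–a, so G is not a forest; only forests have treewidth ≤ 1, hence tw(G) ≥ 2. Hence tw(G) = 2 exactly.

2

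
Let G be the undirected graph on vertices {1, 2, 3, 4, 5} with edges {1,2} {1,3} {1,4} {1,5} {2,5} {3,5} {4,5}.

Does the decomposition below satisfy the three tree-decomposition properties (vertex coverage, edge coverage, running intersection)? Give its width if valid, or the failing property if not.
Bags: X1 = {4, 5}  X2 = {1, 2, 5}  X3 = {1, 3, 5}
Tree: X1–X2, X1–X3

No — edge (1,4) lies in no bag.

A tree decomposition must satisfy three properties: every vertex lies in some bag; for every edge, both endpoints lie together in some bag; and for every vertex, the bags containing it form a connected subtree. Here edge (1,4) lies in no bag, so the decomposition is invalid.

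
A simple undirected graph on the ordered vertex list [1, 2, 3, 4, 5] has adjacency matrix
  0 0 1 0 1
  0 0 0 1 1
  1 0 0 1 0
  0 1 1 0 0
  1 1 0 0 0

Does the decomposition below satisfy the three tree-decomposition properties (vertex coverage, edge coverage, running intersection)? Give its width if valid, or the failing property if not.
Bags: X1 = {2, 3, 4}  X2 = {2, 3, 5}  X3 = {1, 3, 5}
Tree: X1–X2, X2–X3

Vertex coverage: the bags together contain {1, 2, 3, 4, 5}, the full vertex set. Edge coverage: each edge of G has both endpoints in at least one bag. Running intersection: for every vertex, the bags containing it form a connected subtree. All three properties hold, so this is a valid tree decomposition of width max|bag| − 1 = 2, and hence tw(G) ≤ 2.

Yes; width 2.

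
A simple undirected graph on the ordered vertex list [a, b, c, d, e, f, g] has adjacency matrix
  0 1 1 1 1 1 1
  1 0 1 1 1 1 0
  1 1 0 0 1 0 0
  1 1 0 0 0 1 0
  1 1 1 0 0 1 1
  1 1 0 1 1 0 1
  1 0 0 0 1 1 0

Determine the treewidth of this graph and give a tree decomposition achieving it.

Each bag holds 4 vertices, so the decomposition has width 3, which upper-bounds the treewidth. Conversely, {a, b, c, e} is a clique of size 4, and the vertices of any clique must share a bag in every tree decomposition; so some bag has ≥ 4 vertices and tw(G) ≥ 3. Therefore the treewidth is 3.

Treewidth 3.
Bags: B1 = {a, b, e, f}  B2 = {a, b, d, f}  B3 = {a, e, f, g}  B4 = {a, b, c, e}
Tree: B1–B2, B1–B3, B1–B4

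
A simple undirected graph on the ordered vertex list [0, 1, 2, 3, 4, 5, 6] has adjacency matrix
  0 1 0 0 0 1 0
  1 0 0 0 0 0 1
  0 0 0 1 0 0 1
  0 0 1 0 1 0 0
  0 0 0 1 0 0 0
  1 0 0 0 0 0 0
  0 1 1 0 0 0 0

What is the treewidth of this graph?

1

A width-1 tree decomposition is:
Bags: B1 = {0, 5}  B2 = {0, 1}  B3 = {1, 6}  B4 = {2, 6}  B5 = {2, 3}  B6 = {3, 4}
Tree: B1–B2, B2–B3, B3–B4, B4–B5, B5–B6
Each bag holds 2 vertices, so the decomposition has width 1, which upper-bounds the treewidth. Any graph with an edge has treewidth ≥ 1, and G has the edge 5–0. Combining the bounds, tw(G) = 1.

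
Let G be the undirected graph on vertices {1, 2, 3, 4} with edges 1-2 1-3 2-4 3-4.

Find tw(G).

A width-2 tree decomposition is:
Bags: B1 = {1, 2, 3}  B2 = {2, 3, 4}
Tree: B1–B2
Each bag holds 3 vertices, so the decomposition has width 2, which upper-bounds the treewidth. For the lower bound, G contains the cycle 2–1–3–4–2, so G is not a forest; only forests have treewidth ≤ 1, hence tw(G) ≥ 2. Combining the bounds, tw(G) = 2.

2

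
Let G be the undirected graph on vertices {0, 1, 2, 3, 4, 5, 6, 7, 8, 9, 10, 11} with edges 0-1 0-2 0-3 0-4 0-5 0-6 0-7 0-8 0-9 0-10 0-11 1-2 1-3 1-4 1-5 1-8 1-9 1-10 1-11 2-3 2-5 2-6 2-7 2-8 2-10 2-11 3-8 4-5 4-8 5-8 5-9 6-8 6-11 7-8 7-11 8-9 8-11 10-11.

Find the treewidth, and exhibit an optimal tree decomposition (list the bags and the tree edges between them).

Every bag has size at most 5, so the width is 5 − 1 = 4 and tw(G) ≤ 4. Conversely, {0, 1, 5, 8, 9} is a clique of size 5, and the vertices of any clique must share a bag in every tree decomposition; so some bag has ≥ 5 vertices and tw(G) ≥ 4. Combining the bounds, tw(G) = 4.

Treewidth 4.
Bags: B1 = {0, 1, 2, 5, 8}  B2 = {0, 1, 2, 8, 11}  B3 = {0, 1, 2, 10, 11}  B4 = {0, 2, 6, 8, 11}  B5 = {0, 1, 2, 3, 8}  B6 = {0, 2, 7, 8, 11}  B7 = {0, 1, 5, 8, 9}  B8 = {0, 1, 4, 5, 8}
Tree: B1–B2, B2–B3, B2–B4, B2–B5, B4–B6, B1–B7, B1–B8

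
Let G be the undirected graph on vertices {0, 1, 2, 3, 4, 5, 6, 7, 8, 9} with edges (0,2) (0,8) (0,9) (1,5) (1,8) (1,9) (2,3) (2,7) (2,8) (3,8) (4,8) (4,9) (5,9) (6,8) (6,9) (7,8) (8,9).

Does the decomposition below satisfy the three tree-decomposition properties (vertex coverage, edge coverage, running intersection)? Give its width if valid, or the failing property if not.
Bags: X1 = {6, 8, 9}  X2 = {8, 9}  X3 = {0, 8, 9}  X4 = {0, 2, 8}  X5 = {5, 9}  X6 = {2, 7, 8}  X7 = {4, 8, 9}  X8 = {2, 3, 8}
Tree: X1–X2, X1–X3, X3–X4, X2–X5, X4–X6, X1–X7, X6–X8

A tree decomposition must satisfy three properties: every vertex lies in some bag; for every edge, both endpoints lie together in some bag; and for every vertex, the bags containing it form a connected subtree. Here vertex 1 appears in no bag, so the decomposition is invalid.

No — vertex 1 appears in no bag.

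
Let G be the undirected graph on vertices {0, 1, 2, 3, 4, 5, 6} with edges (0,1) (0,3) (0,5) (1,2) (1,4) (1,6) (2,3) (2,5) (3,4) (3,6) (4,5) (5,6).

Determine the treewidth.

A width-3 tree decomposition is:
Bags: B1 = {1, 3, 4, 5}  B2 = {1, 2, 3, 5}  B3 = {1, 3, 5, 6}  B4 = {0, 1, 3, 5}
Tree: B1–B2, B2–B3, B3–B4
Every bag has size at most 4, so the width is 4 − 1 = 3 and tw(G) ≤ 3. For the lower bound: the 4 vertex sets {3,4}, {1,2}, {5}, {6} are disjoint, each induces a connected subgraph, and every pair is joined by at least one edge of G. Contracting each set to a single vertex therefore yields K_{4} as a minor, and since treewidth is minor-monotone, tw(G) ≥ tw(K_{4}) = 3. The upper and lower bounds meet at 3, so that is the treewidth.

3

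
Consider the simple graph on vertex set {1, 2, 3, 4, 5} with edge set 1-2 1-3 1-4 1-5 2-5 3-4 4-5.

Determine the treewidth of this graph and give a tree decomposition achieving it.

Each bag holds 3 vertices, so the decomposition has width 2, which upper-bounds the treewidth. Conversely, {1, 2, 5} is a clique of size 3, and the vertices of any clique must share a bag in every tree decomposition; so some bag has ≥ 3 vertices and tw(G) ≥ 2. The upper and lower bounds meet at 2, so that is the treewidth.

Treewidth 2.
Bags: B1 = {1, 4, 5}  B2 = {1, 2, 5}  B3 = {1, 3, 4}
Tree: B1–B2, B1–B3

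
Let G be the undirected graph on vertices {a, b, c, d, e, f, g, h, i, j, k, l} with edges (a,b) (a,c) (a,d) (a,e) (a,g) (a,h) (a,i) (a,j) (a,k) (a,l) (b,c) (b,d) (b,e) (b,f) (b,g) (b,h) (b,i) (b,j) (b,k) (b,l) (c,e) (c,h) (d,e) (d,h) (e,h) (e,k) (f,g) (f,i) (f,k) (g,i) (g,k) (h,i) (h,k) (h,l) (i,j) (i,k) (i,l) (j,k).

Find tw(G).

A width-4 tree decomposition is:
Bags: B1 = {a, b, h, i, k}  B2 = {a, b, i, j, k}  B3 = {a, b, e, h, k}  B4 = {a, b, h, i, l}  B5 = {a, b, d, e, h}  B6 = {a, b, g, i, k}  B7 = {a, b, c, e, h}  B8 = {b, f, g, i, k}
Tree: B1–B2, B1–B3, B1–B4, B3–B5, B1–B6, B5–B7, B6–B8
Each bag holds 5 vertices, so the decomposition has width 4, which upper-bounds the treewidth. On the other hand G contains the 5-clique {a, b, g, i, k}. A clique must lie in a single bag of any decomposition, so no decomposition can have width below 4. The upper and lower bounds meet at 4, so that is the treewidth.

4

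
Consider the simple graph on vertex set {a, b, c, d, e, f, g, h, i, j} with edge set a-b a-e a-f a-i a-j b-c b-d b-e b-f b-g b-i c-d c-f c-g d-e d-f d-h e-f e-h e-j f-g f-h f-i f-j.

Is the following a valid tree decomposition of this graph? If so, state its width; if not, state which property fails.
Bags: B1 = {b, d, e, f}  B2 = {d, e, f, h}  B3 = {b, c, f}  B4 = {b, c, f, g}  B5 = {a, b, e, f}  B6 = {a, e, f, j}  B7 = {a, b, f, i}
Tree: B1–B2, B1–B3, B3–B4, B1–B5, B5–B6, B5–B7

No — edge (d,c) lies in no bag.

A tree decomposition must satisfy three properties: every vertex lies in some bag; for every edge, both endpoints lie together in some bag; and for every vertex, the bags containing it form a connected subtree. Here edge (d,c) lies in no bag, so the decomposition is invalid.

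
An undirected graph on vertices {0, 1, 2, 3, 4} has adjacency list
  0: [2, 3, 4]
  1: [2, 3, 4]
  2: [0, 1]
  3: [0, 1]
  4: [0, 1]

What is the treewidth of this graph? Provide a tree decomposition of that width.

The largest bag has 3 vertices, giving width 2; this decomposition certifies tw(G) ≤ 2. The edges 4–0–2–1–4 form a cycle, so G is not a tree and its treewidth is at least 2. Hence tw(G) = 2 exactly.

Treewidth 2.
One such decomposition:
Bags: B1 = {0, 1, 4}  B2 = {0, 1, 2}  B3 = {0, 1, 3}
Tree: B1–B2, B2–B3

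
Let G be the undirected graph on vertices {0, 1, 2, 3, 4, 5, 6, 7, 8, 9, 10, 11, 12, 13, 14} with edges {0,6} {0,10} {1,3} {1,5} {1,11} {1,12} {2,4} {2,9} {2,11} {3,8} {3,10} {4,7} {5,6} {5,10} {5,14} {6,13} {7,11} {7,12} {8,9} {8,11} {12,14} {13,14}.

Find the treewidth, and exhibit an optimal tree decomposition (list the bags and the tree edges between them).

Treewidth 3.
Bags: B1 = {2, 4, 8, 9}  B2 = {2, 4, 8, 11}  B3 = {4, 7, 8, 11}  B4 = {3, 7, 8, 11}  B5 = {1, 3, 7, 11}  B6 = {1, 3, 7, 12}  B7 = {1, 3, 10, 12}  B8 = {1, 5, 10, 12}  B9 = {5, 10, 12, 14}  B10 = {0, 5, 10, 14}  B11 = {0, 5, 6, 14}  B12 = {0, 6, 13, 14}
Tree: B1–B2, B2–B3, B3–B4, B4–B5, B5–B6, B6–B7, B7–B8, B8–B9, B9–B10, B10–B11, B11–B12

Every bag has size at most 4, so the width is 4 − 1 = 3 and tw(G) ≤ 3. For the lower bound: the 4 vertex sets {2,4,9}, {8}, {11}, {1,3,7,12} are disjoint, each induces a connected subgraph, and every pair is joined by at least one edge of G. Contracting each set to a single vertex therefore yields K_{4} as a minor, and since treewidth is minor-monotone, tw(G) ≥ tw(K_{4}) = 3. Combining the bounds, tw(G) = 3.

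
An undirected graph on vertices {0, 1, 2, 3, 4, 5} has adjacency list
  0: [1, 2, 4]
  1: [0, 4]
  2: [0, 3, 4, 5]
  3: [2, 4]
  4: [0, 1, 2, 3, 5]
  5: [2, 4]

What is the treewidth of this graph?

2

A width-2 tree decomposition is:
Bags: B1 = {0, 2, 4}  B2 = {2, 3, 4}  B3 = {2, 4, 5}  B4 = {0, 1, 4}
Tree: B1–B2, B2–B3, B1–B4
The largest bag has 3 vertices, giving width 2; this decomposition certifies tw(G) ≤ 2. On the other hand G contains the 3-clique {0, 1, 4}. A clique must lie in a single bag of any decomposition, so no decomposition can have width below 2. Combining the bounds, tw(G) = 2.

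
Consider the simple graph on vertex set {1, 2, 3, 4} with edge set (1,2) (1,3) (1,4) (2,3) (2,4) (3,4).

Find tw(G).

A width-3 tree decomposition is:
Bags: B1 = {1, 2, 3, 4}
Tree: (single bag)
With just one bag of size 4, the width is 4 − 1 = 3, so tw(G) ≤ 3. On the other hand G contains the 4-clique {1, 2, 3, 4}. A clique must lie in a single bag of any decomposition, so no decomposition can have width below 3. Hence tw(G) = 3 exactly.

3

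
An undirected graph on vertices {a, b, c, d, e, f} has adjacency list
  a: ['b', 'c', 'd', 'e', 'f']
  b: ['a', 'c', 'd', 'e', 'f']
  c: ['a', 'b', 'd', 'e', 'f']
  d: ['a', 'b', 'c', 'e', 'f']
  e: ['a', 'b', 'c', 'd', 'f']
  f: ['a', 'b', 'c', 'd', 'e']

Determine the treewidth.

A width-5 tree decomposition is:
Bags: B1 = {a, b, c, d, e, f}
Tree: (single bag)
A single bag containing all 6 vertices is trivially a valid decomposition of width 5. On the other hand G contains the 6-clique {a, b, c, d, e, f}. A clique must lie in a single bag of any decomposition, so no decomposition can have width below 5. The upper and lower bounds meet at 5, so that is the treewidth.

5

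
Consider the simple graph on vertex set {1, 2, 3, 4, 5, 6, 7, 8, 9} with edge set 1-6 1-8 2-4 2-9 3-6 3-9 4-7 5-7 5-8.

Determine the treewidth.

A width-2 tree decomposition is:
Bags: B1 = {1, 3, 6}  B2 = {1, 3, 8}  B3 = {3, 5, 8}  B4 = {3, 5, 7}  B5 = {3, 4, 7}  B6 = {2, 3, 4}  B7 = {2, 3, 9}
Tree: B1–B2, B2–B3, B3–B4, B4–B5, B5–B6, B6–B7
Every bag has size at most 3, so the width is 3 − 1 = 2 and tw(G) ≤ 2. For the lower bound, G contains the cycle 3–6–1–8–5–7–4–2–9–3, so G is not a forest; only forests have treewidth ≤ 1, hence tw(G) ≥ 2. Combining the bounds, tw(G) = 2.

2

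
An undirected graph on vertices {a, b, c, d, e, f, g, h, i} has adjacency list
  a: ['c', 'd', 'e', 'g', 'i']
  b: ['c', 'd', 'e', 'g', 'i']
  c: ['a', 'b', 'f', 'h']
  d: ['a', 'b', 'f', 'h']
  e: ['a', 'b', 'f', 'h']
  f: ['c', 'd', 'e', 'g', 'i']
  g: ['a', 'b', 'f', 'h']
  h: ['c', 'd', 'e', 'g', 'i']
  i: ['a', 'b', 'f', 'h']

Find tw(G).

4

A width-4 tree decomposition is:
Bags: B1 = {a, b, c, f, h}  B2 = {a, b, e, f, h}  B3 = {a, b, d, f, h}  B4 = {a, b, f, g, h}  B5 = {a, b, f, h, i}
Tree: B1–B2, B2–B3, B3–B4, B4–B5
Each bag holds 5 vertices, so the decomposition has width 4, which upper-bounds the treewidth. For the lower bound: the 5 vertex sets {c,f}, {a,e}, {b,d}, {h}, {g} are disjoint, each induces a connected subgraph, and every pair is joined by at least one edge of G. Contracting each set to a single vertex therefore yields K_{5} as a minor, and since treewidth is minor-monotone, tw(G) ≥ tw(K_{5}) = 4. Hence tw(G) = 4 exactly.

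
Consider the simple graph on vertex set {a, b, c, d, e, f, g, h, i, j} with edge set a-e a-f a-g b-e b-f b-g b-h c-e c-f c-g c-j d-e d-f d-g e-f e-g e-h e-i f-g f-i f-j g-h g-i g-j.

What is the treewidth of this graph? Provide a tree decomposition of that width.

Each bag holds 4 vertices, so the decomposition has width 3, which upper-bounds the treewidth. For the lower bound, the 4 vertices {b, e, g, h} are pairwise adjacent, and any tree decomposition puts a clique entirely inside one bag — forcing width ≥ 3. Therefore the treewidth is 3.

Treewidth 3.
One such decomposition:
Bags: B1 = {b, e, f, g}  B2 = {d, e, f, g}  B3 = {c, e, f, g}  B4 = {b, e, g, h}  B5 = {c, f, g, j}  B6 = {a, e, f, g}  B7 = {e, f, g, i}
Tree: B1–B2, B2–B3, B1–B4, B3–B5, B3–B6, B1–B7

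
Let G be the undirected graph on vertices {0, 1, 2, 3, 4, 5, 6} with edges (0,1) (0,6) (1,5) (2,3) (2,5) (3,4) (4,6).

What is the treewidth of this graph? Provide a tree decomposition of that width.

Treewidth 2.
Bags: B1 = {0, 4, 6}  B2 = {0, 1, 4}  B3 = {1, 4, 5}  B4 = {2, 4, 5}  B5 = {2, 3, 4}
Tree: B1–B2, B2–B3, B3–B4, B4–B5

Every bag has size at most 3, so the width is 3 − 1 = 2 and tw(G) ≤ 2. For the lower bound, G contains the cycle 4–6–0–1–5–2–3–4, so G is not a forest; only forests have treewidth ≤ 1, hence tw(G) ≥ 2. Hence tw(G) = 2 exactly.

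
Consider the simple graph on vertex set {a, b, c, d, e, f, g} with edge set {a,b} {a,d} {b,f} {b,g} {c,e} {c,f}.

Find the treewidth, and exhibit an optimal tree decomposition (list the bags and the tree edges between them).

Every bag has size at most 2, so the width is 2 − 1 = 1 and tw(G) ≤ 1. Any graph with an edge has treewidth ≥ 1, and G has the edge a–d. Combining the bounds, tw(G) = 1.

Treewidth 1.
One optimal decomposition is:
Bags: B1 = {a, d}  B2 = {a, b}  B3 = {b, f}  B4 = {c, f}  B5 = {b, g}  B6 = {c, e}
Tree: B1–B2, B2–B3, B3–B4, B2–B5, B4–B6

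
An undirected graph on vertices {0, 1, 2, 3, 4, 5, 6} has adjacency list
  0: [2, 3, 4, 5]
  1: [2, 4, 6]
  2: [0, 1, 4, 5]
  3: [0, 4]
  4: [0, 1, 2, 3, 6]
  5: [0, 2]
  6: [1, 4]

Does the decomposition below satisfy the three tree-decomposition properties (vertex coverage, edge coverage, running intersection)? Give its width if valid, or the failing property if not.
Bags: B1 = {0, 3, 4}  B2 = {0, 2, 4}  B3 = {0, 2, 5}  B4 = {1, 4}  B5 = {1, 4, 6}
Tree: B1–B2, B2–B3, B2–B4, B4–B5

A tree decomposition must satisfy three properties: every vertex lies in some bag; for every edge, both endpoints lie together in some bag; and for every vertex, the bags containing it form a connected subtree. Here edge (2,1) lies in no bag, so the decomposition is invalid.

No — edge (2,1) lies in no bag.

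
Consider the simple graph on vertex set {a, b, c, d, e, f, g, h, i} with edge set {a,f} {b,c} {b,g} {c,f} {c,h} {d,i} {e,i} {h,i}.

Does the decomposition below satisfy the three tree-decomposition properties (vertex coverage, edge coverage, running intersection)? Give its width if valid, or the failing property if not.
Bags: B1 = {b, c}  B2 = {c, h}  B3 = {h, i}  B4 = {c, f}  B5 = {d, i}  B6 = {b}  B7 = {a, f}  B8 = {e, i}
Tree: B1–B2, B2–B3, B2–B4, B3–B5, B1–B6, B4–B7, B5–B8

A tree decomposition must satisfy three properties: every vertex lies in some bag; for every edge, both endpoints lie together in some bag; and for every vertex, the bags containing it form a connected subtree. Here vertex g appears in no bag, so the decomposition is invalid.

No — vertex g appears in no bag.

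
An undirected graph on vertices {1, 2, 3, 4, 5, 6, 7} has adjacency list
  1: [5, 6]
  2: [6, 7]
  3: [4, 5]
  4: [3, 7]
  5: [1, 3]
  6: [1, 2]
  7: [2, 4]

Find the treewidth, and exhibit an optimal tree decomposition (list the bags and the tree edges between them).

Treewidth 2.
Bags: B1 = {1, 5, 6}  B2 = {3, 5, 6}  B3 = {3, 4, 6}  B4 = {4, 6, 7}  B5 = {2, 6, 7}
Tree: B1–B2, B2–B3, B3–B4, B4–B5

Every bag has size at most 3, so the width is 3 − 1 = 2 and tw(G) ≤ 2. For the lower bound, G contains the cycle 6–1–5–3–4–7–2–6, so G is not a forest; only forests have treewidth ≤ 1, hence tw(G) ≥ 2. Combining the bounds, tw(G) = 2.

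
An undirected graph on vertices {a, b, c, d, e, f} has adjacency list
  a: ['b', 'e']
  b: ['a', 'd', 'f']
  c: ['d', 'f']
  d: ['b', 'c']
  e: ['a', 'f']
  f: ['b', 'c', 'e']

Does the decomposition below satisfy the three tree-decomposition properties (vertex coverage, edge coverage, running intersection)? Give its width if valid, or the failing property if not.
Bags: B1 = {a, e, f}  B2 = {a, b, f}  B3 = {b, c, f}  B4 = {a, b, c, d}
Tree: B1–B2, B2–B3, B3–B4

A tree decomposition must satisfy three properties: every vertex lies in some bag; for every edge, both endpoints lie together in some bag; and for every vertex, the bags containing it form a connected subtree. Here bags containing vertex a are not connected in the tree, so the decomposition is invalid.

No — bags containing vertex a are not connected in the tree.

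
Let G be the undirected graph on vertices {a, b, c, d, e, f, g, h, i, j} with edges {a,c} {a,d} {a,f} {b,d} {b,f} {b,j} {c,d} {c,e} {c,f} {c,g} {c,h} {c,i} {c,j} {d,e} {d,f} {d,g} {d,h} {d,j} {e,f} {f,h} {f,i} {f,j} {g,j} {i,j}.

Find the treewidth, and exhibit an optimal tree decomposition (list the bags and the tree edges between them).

The largest bag has 4 vertices, giving width 3; this decomposition certifies tw(G) ≤ 3. Conversely, {c, d, g, j} is a clique of size 4, and the vertices of any clique must share a bag in every tree decomposition; so some bag has ≥ 4 vertices and tw(G) ≥ 3. Hence tw(G) = 3 exactly.

Treewidth 3.
Bags: B1 = {c, d, g, j}  B2 = {c, d, f, j}  B3 = {b, d, f, j}  B4 = {c, d, e, f}  B5 = {a, c, d, f}  B6 = {c, f, i, j}  B7 = {c, d, f, h}
Tree: B1–B2, B2–B3, B2–B4, B2–B5, B2–B6, B4–B7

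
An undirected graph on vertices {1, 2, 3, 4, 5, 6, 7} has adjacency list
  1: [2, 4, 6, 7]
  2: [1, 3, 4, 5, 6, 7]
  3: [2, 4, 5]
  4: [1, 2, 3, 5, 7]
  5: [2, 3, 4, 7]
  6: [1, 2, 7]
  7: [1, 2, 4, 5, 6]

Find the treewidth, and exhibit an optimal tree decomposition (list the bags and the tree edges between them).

Treewidth 3.
Bags: B1 = {1, 2, 4, 7}  B2 = {1, 2, 6, 7}  B3 = {2, 4, 5, 7}  B4 = {2, 3, 4, 5}
Tree: B1–B2, B1–B3, B3–B4

The largest bag has 4 vertices, giving width 3; this decomposition certifies tw(G) ≤ 3. Conversely, {1, 2, 4, 7} is a clique of size 4, and the vertices of any clique must share a bag in every tree decomposition; so some bag has ≥ 4 vertices and tw(G) ≥ 3. Hence tw(G) = 3 exactly.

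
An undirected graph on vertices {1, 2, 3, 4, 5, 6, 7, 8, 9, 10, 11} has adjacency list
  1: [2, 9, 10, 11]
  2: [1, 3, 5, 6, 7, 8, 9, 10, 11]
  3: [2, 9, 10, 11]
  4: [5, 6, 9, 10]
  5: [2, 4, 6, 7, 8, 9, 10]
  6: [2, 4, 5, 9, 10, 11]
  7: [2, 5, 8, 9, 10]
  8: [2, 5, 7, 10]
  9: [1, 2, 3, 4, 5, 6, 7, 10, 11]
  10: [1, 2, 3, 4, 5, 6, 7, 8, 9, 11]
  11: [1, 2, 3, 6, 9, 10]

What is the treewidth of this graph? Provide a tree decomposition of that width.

The largest bag has 5 vertices, giving width 4; this decomposition certifies tw(G) ≤ 4. On the other hand G contains the 5-clique {2, 5, 7, 8, 10}. A clique must lie in a single bag of any decomposition, so no decomposition can have width below 4. Hence tw(G) = 4 exactly.

Treewidth 4.
One such decomposition:
Bags: B1 = {2, 5, 6, 9, 10}  B2 = {2, 6, 9, 10, 11}  B3 = {2, 5, 7, 9, 10}  B4 = {2, 3, 9, 10, 11}  B5 = {1, 2, 9, 10, 11}  B6 = {4, 5, 6, 9, 10}  B7 = {2, 5, 7, 8, 10}
Tree: B1–B2, B1–B3, B2–B4, B2–B5, B1–B6, B3–B7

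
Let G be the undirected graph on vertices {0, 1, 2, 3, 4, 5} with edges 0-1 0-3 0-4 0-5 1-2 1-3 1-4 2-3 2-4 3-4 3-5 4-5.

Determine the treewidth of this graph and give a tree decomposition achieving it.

Treewidth 3.
One such decomposition:
Bags: B1 = {0, 1, 3, 4}  B2 = {0, 3, 4, 5}  B3 = {1, 2, 3, 4}
Tree: B1–B2, B1–B3

Each bag holds 4 vertices, so the decomposition has width 3, which upper-bounds the treewidth. Conversely, {0, 1, 3, 4} is a clique of size 4, and the vertices of any clique must share a bag in every tree decomposition; so some bag has ≥ 4 vertices and tw(G) ≥ 3. The upper and lower bounds meet at 3, so that is the treewidth.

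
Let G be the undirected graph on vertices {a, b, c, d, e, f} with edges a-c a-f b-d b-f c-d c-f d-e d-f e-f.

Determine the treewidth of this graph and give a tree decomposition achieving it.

Each bag holds 3 vertices, so the decomposition has width 2, which upper-bounds the treewidth. On the other hand G contains the 3-clique {d, e, f}. A clique must lie in a single bag of any decomposition, so no decomposition can have width below 2. Therefore the treewidth is 2.

Treewidth 2.
One optimal decomposition is:
Bags: B1 = {c, d, f}  B2 = {a, c, f}  B3 = {b, d, f}  B4 = {d, e, f}
Tree: B1–B2, B1–B3, B3–B4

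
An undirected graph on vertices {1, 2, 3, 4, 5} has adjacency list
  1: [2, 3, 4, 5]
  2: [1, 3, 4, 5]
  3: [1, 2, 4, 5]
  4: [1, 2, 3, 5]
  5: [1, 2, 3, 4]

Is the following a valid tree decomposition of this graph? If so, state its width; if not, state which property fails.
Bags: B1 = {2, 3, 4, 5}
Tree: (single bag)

A tree decomposition must satisfy three properties: every vertex lies in some bag; for every edge, both endpoints lie together in some bag; and for every vertex, the bags containing it form a connected subtree. Here vertex 1 appears in no bag, so the decomposition is invalid.

No — vertex 1 appears in no bag.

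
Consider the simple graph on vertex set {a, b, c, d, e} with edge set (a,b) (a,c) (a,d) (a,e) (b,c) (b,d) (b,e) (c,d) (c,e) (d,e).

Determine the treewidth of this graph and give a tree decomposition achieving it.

Treewidth 4.
Bags: B1 = {a, b, c, d, e}
Tree: (single bag)

A single bag containing all 5 vertices is trivially a valid decomposition of width 4. On the other hand G contains the 5-clique {a, b, c, d, e}. A clique must lie in a single bag of any decomposition, so no decomposition can have width below 4. Combining the bounds, tw(G) = 4.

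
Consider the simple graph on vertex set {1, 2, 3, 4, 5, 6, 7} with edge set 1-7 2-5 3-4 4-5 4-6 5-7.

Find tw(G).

A width-1 tree decomposition is:
Bags: B1 = {4, 6}  B2 = {4, 5}  B3 = {5, 7}  B4 = {3, 4}  B5 = {1, 7}  B6 = {2, 5}
Tree: B1–B2, B2–B3, B2–B4, B3–B5, B2–B6
The largest bag has 2 vertices, giving width 1; this decomposition certifies tw(G) ≤ 1. G has an edge, so its treewidth is at least 1. The upper and lower bounds meet at 1, so that is the treewidth.

1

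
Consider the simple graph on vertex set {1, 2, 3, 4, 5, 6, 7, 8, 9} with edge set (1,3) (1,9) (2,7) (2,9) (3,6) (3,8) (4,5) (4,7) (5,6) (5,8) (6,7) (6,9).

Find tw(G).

3

A width-3 tree decomposition is:
Bags: B1 = {3, 4, 5, 8}  B2 = {3, 4, 5, 6}  B3 = {3, 4, 6, 7}  B4 = {1, 3, 6, 7}  B5 = {1, 6, 7, 9}  B6 = {1, 2, 7, 9}
Tree: B1–B2, B2–B3, B3–B4, B4–B5, B5–B6
Each bag holds 4 vertices, so the decomposition has width 3, which upper-bounds the treewidth. For the lower bound: the 4 vertex sets {4,5,8}, {3}, {6}, {1,2,7,9} are disjoint, each induces a connected subgraph, and every pair is joined by at least one edge of G. Contracting each set to a single vertex therefore yields K_{4} as a minor, and since treewidth is minor-monotone, tw(G) ≥ tw(K_{4}) = 3. Therefore the treewidth is 3.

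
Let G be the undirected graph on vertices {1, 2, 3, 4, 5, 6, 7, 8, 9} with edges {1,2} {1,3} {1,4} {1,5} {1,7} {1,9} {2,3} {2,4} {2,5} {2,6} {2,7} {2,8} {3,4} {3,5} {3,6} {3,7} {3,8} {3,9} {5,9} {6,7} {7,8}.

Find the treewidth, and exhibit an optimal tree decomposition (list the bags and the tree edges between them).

The largest bag has 4 vertices, giving width 3; this decomposition certifies tw(G) ≤ 3. Conversely, {1, 3, 5, 9} is a clique of size 4, and the vertices of any clique must share a bag in every tree decomposition; so some bag has ≥ 4 vertices and tw(G) ≥ 3. Hence tw(G) = 3 exactly.

Treewidth 3.
One such decomposition:
Bags: B1 = {2, 3, 7, 8}  B2 = {1, 2, 3, 7}  B3 = {2, 3, 6, 7}  B4 = {1, 2, 3, 5}  B5 = {1, 3, 5, 9}  B6 = {1, 2, 3, 4}
Tree: B1–B2, B2–B3, B2–B4, B4–B5, B2–B6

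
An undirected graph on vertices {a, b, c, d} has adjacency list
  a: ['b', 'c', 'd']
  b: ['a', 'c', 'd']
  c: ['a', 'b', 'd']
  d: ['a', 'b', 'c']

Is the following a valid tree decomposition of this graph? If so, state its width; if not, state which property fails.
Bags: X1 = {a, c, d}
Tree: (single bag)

A tree decomposition must satisfy three properties: every vertex lies in some bag; for every edge, both endpoints lie together in some bag; and for every vertex, the bags containing it form a connected subtree. Here vertex b appears in no bag, so the decomposition is invalid.

No — vertex b appears in no bag.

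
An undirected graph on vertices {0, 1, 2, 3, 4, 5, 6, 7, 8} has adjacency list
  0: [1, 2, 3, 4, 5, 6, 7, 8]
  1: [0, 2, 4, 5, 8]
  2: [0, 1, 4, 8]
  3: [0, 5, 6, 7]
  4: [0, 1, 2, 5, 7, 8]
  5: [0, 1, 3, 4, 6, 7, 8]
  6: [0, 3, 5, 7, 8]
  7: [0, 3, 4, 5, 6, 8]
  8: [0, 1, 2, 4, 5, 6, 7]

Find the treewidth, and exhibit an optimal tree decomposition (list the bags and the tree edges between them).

Each bag holds 5 vertices, so the decomposition has width 4, which upper-bounds the treewidth. On the other hand G contains the 5-clique {0, 1, 2, 4, 8}. A clique must lie in a single bag of any decomposition, so no decomposition can have width below 4. Therefore the treewidth is 4.

Treewidth 4.
Bags: B1 = {0, 4, 5, 7, 8}  B2 = {0, 1, 4, 5, 8}  B3 = {0, 5, 6, 7, 8}  B4 = {0, 3, 5, 6, 7}  B5 = {0, 1, 2, 4, 8}
Tree: B1–B2, B1–B3, B3–B4, B2–B5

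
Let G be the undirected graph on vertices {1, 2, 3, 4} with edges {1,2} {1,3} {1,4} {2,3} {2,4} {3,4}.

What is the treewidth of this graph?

3

A width-3 tree decomposition is:
Bags: B1 = {1, 2, 3, 4}
Tree: (single bag)
A single bag containing all 4 vertices is trivially a valid decomposition of width 3. Conversely, {1, 2, 3, 4} is a clique of size 4, and the vertices of any clique must share a bag in every tree decomposition; so some bag has ≥ 4 vertices and tw(G) ≥ 3. The upper and lower bounds meet at 3, so that is the treewidth.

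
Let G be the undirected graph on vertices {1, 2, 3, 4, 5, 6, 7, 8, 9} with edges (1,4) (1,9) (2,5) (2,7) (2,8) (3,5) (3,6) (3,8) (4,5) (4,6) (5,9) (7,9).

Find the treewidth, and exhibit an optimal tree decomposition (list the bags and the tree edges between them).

Treewidth 3.
One optimal decomposition is:
Bags: B1 = {1, 3, 4, 6}  B2 = {1, 3, 4, 5}  B3 = {1, 3, 5, 9}  B4 = {3, 5, 8, 9}  B5 = {2, 5, 8, 9}  B6 = {2, 7, 8, 9}
Tree: B1–B2, B2–B3, B3–B4, B4–B5, B5–B6

Each bag holds 4 vertices, so the decomposition has width 3, which upper-bounds the treewidth. For the lower bound: the 4 vertex sets {1,4,6}, {3}, {5}, {2,7,8,9} are disjoint, each induces a connected subgraph, and every pair is joined by at least one edge of G. Contracting each set to a single vertex therefore yields K_{4} as a minor, and since treewidth is minor-monotone, tw(G) ≥ tw(K_{4}) = 3. The upper and lower bounds meet at 3, so that is the treewidth.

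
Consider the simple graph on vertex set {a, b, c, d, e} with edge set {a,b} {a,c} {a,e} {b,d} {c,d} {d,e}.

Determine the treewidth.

A width-2 tree decomposition is:
Bags: B1 = {a, c, d}  B2 = {a, d, e}  B3 = {a, b, d}
Tree: B1–B2, B2–B3
Each bag holds 3 vertices, so the decomposition has width 2, which upper-bounds the treewidth. Since c–a–e–d–c is a cycle in G, G is not acyclic. Forests are exactly the graphs of treewidth ≤ 1, so tw(G) ≥ 2. The upper and lower bounds meet at 2, so that is the treewidth.

2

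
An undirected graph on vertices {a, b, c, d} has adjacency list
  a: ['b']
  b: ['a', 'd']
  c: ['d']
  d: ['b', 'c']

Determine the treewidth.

A width-1 tree decomposition is:
Bags: B1 = {b, d}  B2 = {c, d}  B3 = {a, b}
Tree: B1–B2, B1–B3
Every bag has size at most 2, so the width is 2 − 1 = 1 and tw(G) ≤ 1. Since G has at least one edge (e.g. d–b), it is not an edgeless graph, so tw(G) ≥ 1. Hence tw(G) = 1 exactly.

1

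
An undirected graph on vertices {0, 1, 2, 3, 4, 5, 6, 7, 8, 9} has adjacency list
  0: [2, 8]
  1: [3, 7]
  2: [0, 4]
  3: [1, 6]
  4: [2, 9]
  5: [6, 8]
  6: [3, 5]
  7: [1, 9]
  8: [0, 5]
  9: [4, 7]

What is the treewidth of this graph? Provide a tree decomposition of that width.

Treewidth 2.
One optimal decomposition is:
Bags: B1 = {4, 7, 9}  B2 = {1, 4, 7}  B3 = {1, 3, 4}  B4 = {3, 4, 6}  B5 = {4, 5, 6}  B6 = {4, 5, 8}  B7 = {0, 4, 8}  B8 = {0, 2, 4}
Tree: B1–B2, B2–B3, B3–B4, B4–B5, B5–B6, B6–B7, B7–B8

Every bag has size at most 3, so the width is 3 − 1 = 2 and tw(G) ≤ 2. For the lower bound, G contains the cycle 4–9–7–1–3–6–5–8–0–2–4, so G is not a forest; only forests have treewidth ≤ 1, hence tw(G) ≥ 2. The upper and lower bounds meet at 2, so that is the treewidth.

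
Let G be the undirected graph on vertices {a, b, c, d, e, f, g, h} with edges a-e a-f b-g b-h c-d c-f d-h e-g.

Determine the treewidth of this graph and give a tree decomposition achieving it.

Every bag has size at most 3, so the width is 3 − 1 = 2 and tw(G) ≤ 2. The edges d–c–f–a–e–g–b–h–d form a cycle, so G is not a tree and its treewidth is at least 2. Hence tw(G) = 2 exactly.

Treewidth 2.
One optimal decomposition is:
Bags: B1 = {c, d, f}  B2 = {a, d, f}  B3 = {a, d, e}  B4 = {d, e, g}  B5 = {b, d, g}  B6 = {b, d, h}
Tree: B1–B2, B2–B3, B3–B4, B4–B5, B5–B6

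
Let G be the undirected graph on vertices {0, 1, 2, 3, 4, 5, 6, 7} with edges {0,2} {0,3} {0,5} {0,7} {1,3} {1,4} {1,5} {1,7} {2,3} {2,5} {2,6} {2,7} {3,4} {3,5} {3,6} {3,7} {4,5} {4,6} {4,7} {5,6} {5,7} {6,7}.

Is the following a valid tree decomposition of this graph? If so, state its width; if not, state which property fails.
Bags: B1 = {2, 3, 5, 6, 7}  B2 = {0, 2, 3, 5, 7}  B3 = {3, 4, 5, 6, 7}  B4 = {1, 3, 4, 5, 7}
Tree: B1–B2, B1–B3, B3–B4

Checking the three conditions: (i) the bags cover all of {0, 1, 2, 3, 4, 5, 6, 7}; (ii) for each edge, some bag contains both endpoints; (iii) the bags containing any fixed vertex form a subtree. All hold, so the decomposition is valid with width 5 − 1 = 4.

Yes; width 4.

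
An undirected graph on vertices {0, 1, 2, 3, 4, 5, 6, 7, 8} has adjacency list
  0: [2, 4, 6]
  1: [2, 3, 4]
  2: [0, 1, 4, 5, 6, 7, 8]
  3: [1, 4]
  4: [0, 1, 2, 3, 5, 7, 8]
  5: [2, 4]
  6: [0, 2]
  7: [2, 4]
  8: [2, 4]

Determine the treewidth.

A width-2 tree decomposition is:
Bags: B1 = {2, 4, 8}  B2 = {2, 4, 7}  B3 = {0, 2, 4}  B4 = {2, 4, 5}  B5 = {1, 2, 4}  B6 = {0, 2, 6}  B7 = {1, 3, 4}
Tree: B1–B2, B1–B3, B3–B4, B4–B5, B3–B6, B5–B7
Each bag holds 3 vertices, so the decomposition has width 2, which upper-bounds the treewidth. Conversely, {0, 2, 4} is a clique of size 3, and the vertices of any clique must share a bag in every tree decomposition; so some bag has ≥ 3 vertices and tw(G) ≥ 2. The upper and lower bounds meet at 2, so that is the treewidth.

2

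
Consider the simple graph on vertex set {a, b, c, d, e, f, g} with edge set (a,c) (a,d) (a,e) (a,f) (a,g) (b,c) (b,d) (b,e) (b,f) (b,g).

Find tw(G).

A width-2 tree decomposition is:
Bags: B1 = {a, b, c}  B2 = {a, b, e}  B3 = {a, b, f}  B4 = {a, b, g}  B5 = {a, b, d}
Tree: B1–B2, B2–B3, B3–B4, B4–B5
Each bag holds 3 vertices, so the decomposition has width 2, which upper-bounds the treewidth. Since a–c–b–e–a is a cycle in G, G is not acyclic. Forests are exactly the graphs of treewidth ≤ 1, so tw(G) ≥ 2. Combining the bounds, tw(G) = 2.

2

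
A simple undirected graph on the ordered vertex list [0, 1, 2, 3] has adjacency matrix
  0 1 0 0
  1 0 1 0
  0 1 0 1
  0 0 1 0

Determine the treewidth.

A width-1 tree decomposition is:
Bags: B1 = {0, 1}  B2 = {1, 2}  B3 = {2, 3}
Tree: B1–B2, B2–B3
The largest bag has 2 vertices, giving width 1; this decomposition certifies tw(G) ≤ 1. Since G has at least one edge (e.g. 0–1), it is not an edgeless graph, so tw(G) ≥ 1. Therefore the treewidth is 1.

1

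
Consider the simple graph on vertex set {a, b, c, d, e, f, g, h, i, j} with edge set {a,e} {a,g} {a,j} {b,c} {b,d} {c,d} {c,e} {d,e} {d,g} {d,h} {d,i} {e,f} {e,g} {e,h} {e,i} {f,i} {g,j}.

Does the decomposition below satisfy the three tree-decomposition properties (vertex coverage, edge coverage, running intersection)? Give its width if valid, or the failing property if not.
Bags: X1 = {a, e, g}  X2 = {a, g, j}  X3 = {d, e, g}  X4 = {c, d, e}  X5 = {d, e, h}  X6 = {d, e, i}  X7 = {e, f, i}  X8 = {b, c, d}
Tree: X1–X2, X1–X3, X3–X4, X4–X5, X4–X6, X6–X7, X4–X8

Every vertex of G appears in some bag (union = {a, b, c, d, e, f, g, h, i, j}); every edge is covered by a bag; and for each vertex v the set of bags containing v is connected in the bag tree. The decomposition is therefore valid. The largest bag has 3 vertices, so the width is 2.

Yes; width 2.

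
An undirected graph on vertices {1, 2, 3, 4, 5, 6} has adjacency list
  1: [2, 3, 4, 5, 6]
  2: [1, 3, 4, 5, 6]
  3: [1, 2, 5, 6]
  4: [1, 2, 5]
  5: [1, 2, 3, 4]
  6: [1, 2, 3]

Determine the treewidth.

3

A width-3 tree decomposition is:
Bags: B1 = {1, 2, 3, 5}  B2 = {1, 2, 3, 6}  B3 = {1, 2, 4, 5}
Tree: B1–B2, B1–B3
Every bag has size at most 4, so the width is 4 − 1 = 3 and tw(G) ≤ 3. Conversely, {1, 2, 3, 5} is a clique of size 4, and the vertices of any clique must share a bag in every tree decomposition; so some bag has ≥ 4 vertices and tw(G) ≥ 3. Combining the bounds, tw(G) = 3.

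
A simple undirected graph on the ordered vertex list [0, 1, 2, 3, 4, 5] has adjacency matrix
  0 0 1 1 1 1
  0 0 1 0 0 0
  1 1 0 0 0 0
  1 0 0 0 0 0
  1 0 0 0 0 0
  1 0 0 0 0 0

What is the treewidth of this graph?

1

A width-1 tree decomposition is:
Bags: B1 = {0, 2}  B2 = {0, 3}  B3 = {0, 4}  B4 = {0, 5}  B5 = {1, 2}
Tree: B1–B2, B1–B3, B2–B4, B1–B5
The largest bag has 2 vertices, giving width 1; this decomposition certifies tw(G) ≤ 1. Since G has at least one edge (e.g. 0–2), it is not an edgeless graph, so tw(G) ≥ 1. The upper and lower bounds meet at 1, so that is the treewidth.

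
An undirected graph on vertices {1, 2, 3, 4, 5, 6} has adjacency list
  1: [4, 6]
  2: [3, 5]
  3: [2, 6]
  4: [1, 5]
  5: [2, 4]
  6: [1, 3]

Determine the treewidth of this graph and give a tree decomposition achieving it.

Treewidth 2.
One optimal decomposition is:
Bags: B1 = {2, 3, 6}  B2 = {2, 5, 6}  B3 = {4, 5, 6}  B4 = {1, 4, 6}
Tree: B1–B2, B2–B3, B3–B4

The largest bag has 3 vertices, giving width 2; this decomposition certifies tw(G) ≤ 2. For the lower bound, G contains the cycle 6–3–2–5–4–1–6, so G is not a forest; only forests have treewidth ≤ 1, hence tw(G) ≥ 2. Hence tw(G) = 2 exactly.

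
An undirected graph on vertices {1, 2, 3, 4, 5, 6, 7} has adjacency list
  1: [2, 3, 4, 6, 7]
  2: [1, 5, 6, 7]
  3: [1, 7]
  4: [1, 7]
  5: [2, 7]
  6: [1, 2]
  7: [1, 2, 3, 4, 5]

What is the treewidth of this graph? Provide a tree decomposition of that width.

Every bag has size at most 3, so the width is 3 − 1 = 2 and tw(G) ≤ 2. For the lower bound, the 3 vertices {1, 2, 6} are pairwise adjacent, and any tree decomposition puts a clique entirely inside one bag — forcing width ≥ 2. Combining the bounds, tw(G) = 2.

Treewidth 2.
One optimal decomposition is:
Bags: B1 = {1, 4, 7}  B2 = {1, 2, 7}  B3 = {1, 2, 6}  B4 = {1, 3, 7}  B5 = {2, 5, 7}
Tree: B1–B2, B2–B3, B1–B4, B2–B5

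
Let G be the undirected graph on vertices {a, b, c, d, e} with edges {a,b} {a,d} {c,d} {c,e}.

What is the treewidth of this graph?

1

A width-1 tree decomposition is:
Bags: B1 = {c, e}  B2 = {c, d}  B3 = {a, d}  B4 = {a, b}
Tree: B1–B2, B2–B3, B3–B4
Each bag holds 2 vertices, so the decomposition has width 1, which upper-bounds the treewidth. Any graph with an edge has treewidth ≥ 1, and G has the edge e–c. Therefore the treewidth is 1.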